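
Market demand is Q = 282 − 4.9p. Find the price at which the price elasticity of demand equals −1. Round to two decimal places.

28.78

For linear demand Q = a − bp, E = −bp/(a − bp). |E| = 1 ⇒ bp = a − bp ⇒ p = a/(2b).
p = 282/(2·4.9) ≈ 28.78.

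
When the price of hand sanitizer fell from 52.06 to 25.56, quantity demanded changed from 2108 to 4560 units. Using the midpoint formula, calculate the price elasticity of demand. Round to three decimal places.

%Δq = (4560 − 2108)/[(2108 + 4560)/2] = 2452/3334 ≈ 0.7355.
%Δp = (25.56 − 52.06)/[(52.06 + 25.56)/2] = -26.5/38.81 ≈ -0.6828.
Arc elasticity E = %Δq/%Δp ≈ 0.7355/-0.6828 ≈ -1.077.
|E| > 1: demand is elastic over this range.

-1.077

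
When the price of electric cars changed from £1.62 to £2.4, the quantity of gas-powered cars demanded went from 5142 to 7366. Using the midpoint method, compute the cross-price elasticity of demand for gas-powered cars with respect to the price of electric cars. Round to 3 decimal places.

%ΔQ_x = (7366 − 5142)/[(5142+7366)/2] = 2224/6254 ≈ 0.3556.
%ΔP_y = (2.4 − 1.62)/[(1.62+2.4)/2] ≈ 0.3881.
E_xy = 0.3556/0.3881 ≈ 0.916.
E_xy > 0, so gas-powered cars and electric cars are substitutes.

0.916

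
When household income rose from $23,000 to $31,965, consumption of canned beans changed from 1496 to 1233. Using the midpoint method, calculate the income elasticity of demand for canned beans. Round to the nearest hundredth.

%ΔQ = (1233 − 1496)/[(1496+1233)/2] = -263/1364.5 ≈ -0.1927.
%ΔM = (31,965 − 23,000)/[(23,000+31,965)/2] = 8965/27482.5 ≈ 0.3262.
E_I = %ΔQ/%ΔM ≈ -0.59.
E_I < 0: inferior good.

-0.59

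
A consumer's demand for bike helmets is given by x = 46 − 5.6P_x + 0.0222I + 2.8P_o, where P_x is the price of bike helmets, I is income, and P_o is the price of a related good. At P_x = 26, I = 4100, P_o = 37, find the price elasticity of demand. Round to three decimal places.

Substituting, x = 46 − 5.6(26) + 0.0222(4100) + 2.8(37) = 46 − 145.6 + 91.02 + 103.6 = 95.02.
∂x/∂P_x = −5.6, so E_p = (−5.6)·(26/95.02) ≈ -1.532.
|E_p| > 1: demand is elastic.

-1.532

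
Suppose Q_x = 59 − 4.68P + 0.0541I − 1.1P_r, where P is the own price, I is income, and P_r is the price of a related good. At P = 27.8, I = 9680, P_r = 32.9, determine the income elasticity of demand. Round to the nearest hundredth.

Evaluating quantity at (P, I, P_r) gives Q_x = 59 − 4.68(27.8) + 0.0541(9680) − 1.1(32.9) = 59 − 130.104 + 523.688 − 36.19 = 416.394.
∂Q_x/∂I = +0.0541, so E_I = 0.0541·(9680/416.394) ≈ 1.26.
E_I > 1: normal good (luxury).

1.26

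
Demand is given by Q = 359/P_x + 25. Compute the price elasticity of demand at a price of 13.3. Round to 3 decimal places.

-0.519

At P_x = 13.3, Q = 51.9925.
dQ/dP_x = −359/P_x² = −2.0295.
Point elasticity E = (dQ/dP_x)·(P_x/Q) = -2.0295 × 13.3/51.9925 ≈ -0.519.
|E| < 1, so demand is inelastic at this price.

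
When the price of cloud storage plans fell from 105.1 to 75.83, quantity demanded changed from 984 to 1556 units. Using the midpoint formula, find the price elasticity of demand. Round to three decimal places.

%ΔQ = (1556 − 984)/[(984 + 1556)/2] = 572/1270 ≈ 0.4504.
%ΔP = (75.83 − 105.1)/[(105.1 + 75.83)/2] = -29.27/90.465 ≈ -0.3236.
Arc elasticity E = %ΔQ/%ΔP ≈ 0.4504/-0.3236 ≈ -1.392.
|E| > 1: demand is elastic over this range.

-1.392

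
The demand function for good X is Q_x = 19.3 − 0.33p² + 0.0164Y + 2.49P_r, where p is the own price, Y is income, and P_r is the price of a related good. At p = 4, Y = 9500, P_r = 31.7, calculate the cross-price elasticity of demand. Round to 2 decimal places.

0.32

Q_x = 19.3 − 0.33(4)² + 0.0164(9500) + 2.49(31.7) = 19.3 − 5.28 + 155.8 + 78.933 = 248.753.
∂Q_x/∂P_r = +2.49, so E_xy = 2.49·(31.7/248.753) ≈ 0.32.
E_xy > 0: the goods are substitutes.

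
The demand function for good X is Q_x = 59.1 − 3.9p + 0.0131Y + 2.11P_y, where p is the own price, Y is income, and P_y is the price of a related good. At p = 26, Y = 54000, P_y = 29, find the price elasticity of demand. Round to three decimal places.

-0.140

At the given point, Q_x = 59.1 − 3.9(26) + 0.0131(54000) + 2.11(29) = 59.1 − 101.4 + 707.4 + 61.19 = 726.29.
∂Q_x/∂p = −3.9, so E_p = (−3.9)·(26/726.29) ≈ -0.140.
|E_p| < 1: demand is inelastic.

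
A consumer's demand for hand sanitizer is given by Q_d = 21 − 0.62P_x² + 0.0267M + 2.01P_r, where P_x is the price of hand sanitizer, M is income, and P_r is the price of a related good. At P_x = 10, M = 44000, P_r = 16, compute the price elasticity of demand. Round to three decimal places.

At the given point, Q_d = 21 − 0.62(10)² + 0.0267(44000) + 2.01(16) = 21 − 62 + 1174.8 + 32.16 = 1165.96.
∂Q_d/∂P_x = −2·0.62·P_x = -12.4, so E_p = -12.4·(10/1165.96) ≈ -0.106.
|E_p| < 1: demand is inelastic.

-0.106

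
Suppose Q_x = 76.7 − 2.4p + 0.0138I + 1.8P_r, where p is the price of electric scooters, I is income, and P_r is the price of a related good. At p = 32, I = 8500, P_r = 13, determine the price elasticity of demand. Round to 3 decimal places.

First evaluate Q_x: 76.7 − 2.4(32) + 0.0138(8500) + 1.8(13) = 76.7 − 76.8 + 117.3 + 23.4 = 140.6.
∂Q_x/∂p = −2.4, so E_p = (−2.4)·(32/140.6) ≈ -0.546.
|E_p| < 1: demand is inelastic.

-0.546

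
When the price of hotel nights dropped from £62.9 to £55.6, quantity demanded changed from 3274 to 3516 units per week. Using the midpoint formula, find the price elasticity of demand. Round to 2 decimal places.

-0.58

%Δq = (3516 − 3274)/[(3274 + 3516)/2] = 242/3395 ≈ 0.0713.
%Δp = (55.6 − 62.9)/[(62.9 + 55.6)/2] = -7.3/59.25 ≈ -0.1232.
Arc elasticity E = %Δq/%Δp ≈ 0.0713/-0.1232 ≈ -0.58.
|E| < 1: demand is inelastic over this range.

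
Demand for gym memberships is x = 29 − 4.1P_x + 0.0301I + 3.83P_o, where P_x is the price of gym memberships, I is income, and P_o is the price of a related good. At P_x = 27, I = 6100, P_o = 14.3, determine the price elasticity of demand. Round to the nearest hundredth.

-0.71

x = 29 − 4.1(27) + 0.0301(6100) + 3.83(14.3) = 29 − 110.7 + 183.61 + 54.769 = 156.679.
∂x/∂P_x = −4.1, so E_p = (−4.1)·(27/156.679) ≈ -0.71.
|E_p| < 1: demand is inelastic.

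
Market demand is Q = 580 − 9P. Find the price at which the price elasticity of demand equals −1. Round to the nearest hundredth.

For linear demand Q = a − bP, E = −bP/(a − bP). |E| = 1 ⇒ bP = a − bP ⇒ P = a/(2b).
P = 580/(2·9) ≈ 32.22.

32.22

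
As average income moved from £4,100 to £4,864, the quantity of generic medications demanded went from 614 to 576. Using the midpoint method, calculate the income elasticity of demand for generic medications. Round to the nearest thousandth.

%ΔQ = (576 − 614)/[(614+576)/2] = -38/595 ≈ -0.0639.
%ΔM = (4,864 − 4,100)/[(4,100+4,864)/2] = 764/4482 ≈ 0.1705.
E_I = %ΔQ/%ΔM ≈ -0.375.
E_I < 0: inferior good.

-0.375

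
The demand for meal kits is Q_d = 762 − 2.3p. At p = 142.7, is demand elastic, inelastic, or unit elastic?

At p = 142.7, Q_d = 433.79.
dQ_d/dp = −2.3.
Point elasticity E = (dQ_d/dp)·(p/Q_d) = -2.3 × 142.7/433.79 ≈ -0.757.
|E| ≈ 0.757 < 1, so demand is inelastic.

inelastic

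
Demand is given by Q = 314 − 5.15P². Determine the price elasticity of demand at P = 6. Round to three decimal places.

At P = 6, Q = 128.6.
dQ/dP = −2·5.15·P = −61.8.
Point elasticity E = (dQ/dP)·(P/Q) = -61.8 × 6/128.6 ≈ -2.883.
|E| > 1, so demand is elastic at this price.

-2.883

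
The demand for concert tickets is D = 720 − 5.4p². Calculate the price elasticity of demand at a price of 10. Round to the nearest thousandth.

At p = 10, D = 180.
dD/dp = −2·5.4·p = −108.
Point elasticity E = (dD/dp)·(p/D) = -108 × 10/180 ≈ -6.000.
|E| > 1, so demand is elastic at this price.

-6.000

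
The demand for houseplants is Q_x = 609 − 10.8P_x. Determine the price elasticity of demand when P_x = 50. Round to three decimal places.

At P_x = 50, Q_x = 69.
dQ_x/dP_x = −10.8.
Point elasticity E = (dQ_x/dP_x)·(P_x/Q_x) = -10.8 × 50/69 ≈ -7.826.
|E| > 1, so demand is elastic at this price.

-7.826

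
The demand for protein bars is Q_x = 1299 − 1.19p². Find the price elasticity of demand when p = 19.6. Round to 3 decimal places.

At p = 19.6, Q_x = 841.8496.
dQ_x/dp = −2·1.19·p = −46.648.
Point elasticity E = (dQ_x/dp)·(p/Q_x) = -46.648 × 19.6/841.8496 ≈ -1.086.
|E| > 1, so demand is elastic at this price.

-1.086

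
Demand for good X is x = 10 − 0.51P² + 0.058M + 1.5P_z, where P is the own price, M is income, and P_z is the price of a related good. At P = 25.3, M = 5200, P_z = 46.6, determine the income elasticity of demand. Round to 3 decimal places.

5.478

At the given point, x = 10 − 0.51(25.3)² + 0.058(5200) + 1.5(46.6) = 10 − 326.4459 + 301.6 + 69.9 = 55.0541.
∂x/∂M = +0.058, so E_I = 0.058·(5200/55.0541) ≈ 5.478.
E_I > 1: normal good (luxury).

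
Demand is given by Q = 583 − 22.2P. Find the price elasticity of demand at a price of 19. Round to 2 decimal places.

-2.62

At P = 19, Q = 161.2.
dQ/dP = −22.2.
Point elasticity E = (dQ/dP)·(P/Q) = -22.2 × 19/161.2 ≈ -2.62.
|E| > 1, so demand is elastic at this price.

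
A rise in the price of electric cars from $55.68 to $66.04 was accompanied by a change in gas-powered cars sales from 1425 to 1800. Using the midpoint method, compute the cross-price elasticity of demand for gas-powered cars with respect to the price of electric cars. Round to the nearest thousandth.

%ΔQ_x = (1800 − 1425)/[(1425+1800)/2] = 375/1612.5 ≈ 0.2326.
%ΔP_y = (66.04 − 55.68)/[(55.68+66.04)/2] ≈ 0.1702.
E_xy = 0.2326/0.1702 ≈ 1.366.
E_xy > 0, so gas-powered cars and electric cars are substitutes.

1.366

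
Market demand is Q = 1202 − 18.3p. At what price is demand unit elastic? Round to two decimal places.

For linear demand Q = a − bp, E = −bp/(a − bp). |E| = 1 ⇒ bp = a − bp ⇒ p = a/(2b).
p = 1202/(2·18.3) ≈ 32.84.

32.84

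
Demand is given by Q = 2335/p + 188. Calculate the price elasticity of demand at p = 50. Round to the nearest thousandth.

At p = 50, Q = 234.7.
dQ/dp = −2335/p² = −0.934.
Point elasticity E = (dQ/dp)·(p/Q) = -0.934 × 50/234.7 ≈ -0.199.
|E| < 1, so demand is inelastic at this price.

-0.199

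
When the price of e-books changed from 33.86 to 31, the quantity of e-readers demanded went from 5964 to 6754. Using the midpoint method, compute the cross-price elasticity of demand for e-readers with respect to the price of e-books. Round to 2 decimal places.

-1.41

%ΔQ_x = (6754 − 5964)/[(5964+6754)/2] = 790/6359 ≈ 0.1242.
%ΔP_y = (31 − 33.86)/[(33.86+31)/2] ≈ -0.0882.
E_xy = 0.1242/-0.0882 ≈ -1.41.
E_xy < 0, so e-readers and e-books are complements.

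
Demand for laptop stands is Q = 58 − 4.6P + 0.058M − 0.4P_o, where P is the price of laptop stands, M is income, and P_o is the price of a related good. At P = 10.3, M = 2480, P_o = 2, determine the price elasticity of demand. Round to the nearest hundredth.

First evaluate Q: 58 − 4.6(10.3) + 0.058(2480) − 0.4(2) = 58 − 47.38 + 143.84 − 0.8 = 153.66.
∂Q/∂P = −4.6, so E_p = (−4.6)·(10.3/153.66) ≈ -0.31.
|E_p| < 1: demand is inelastic.

-0.31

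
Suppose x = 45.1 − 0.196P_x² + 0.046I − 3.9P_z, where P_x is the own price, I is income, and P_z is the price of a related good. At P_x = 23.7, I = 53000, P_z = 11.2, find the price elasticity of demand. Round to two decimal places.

-0.09

First evaluate x: 45.1 − 0.196(23.7)² + 0.046(53000) − 3.9(11.2) = 45.1 − 110.0912 + 2438 − 43.68 = 2329.3288.
∂x/∂P_x = −2·0.196·P_x = -9.2904, so E_p = -9.2904·(23.7/2329.3288) ≈ -0.09.
|E_p| < 1: demand is inelastic.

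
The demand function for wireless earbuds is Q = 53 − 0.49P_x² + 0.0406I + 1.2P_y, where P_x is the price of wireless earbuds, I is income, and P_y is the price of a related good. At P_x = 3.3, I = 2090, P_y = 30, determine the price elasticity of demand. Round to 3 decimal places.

-0.063

At the given point, Q = 53 − 0.49(3.3)² + 0.0406(2090) + 1.2(30) = 53 − 5.3361 + 84.854 + 36 = 168.5179.
∂Q/∂P_x = −2·0.49·P_x = -3.234, so E_p = -3.234·(3.3/168.5179) ≈ -0.063.
|E_p| < 1: demand is inelastic.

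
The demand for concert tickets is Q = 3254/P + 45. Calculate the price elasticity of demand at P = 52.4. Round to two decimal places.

-0.58

At P = 52.4, Q = 107.0992.
dQ/dP = −3254/P² = −1.1851.
Point elasticity E = (dQ/dP)·(P/Q) = -1.1851 × 52.4/107.0992 ≈ -0.58.
|E| < 1, so demand is inelastic at this price.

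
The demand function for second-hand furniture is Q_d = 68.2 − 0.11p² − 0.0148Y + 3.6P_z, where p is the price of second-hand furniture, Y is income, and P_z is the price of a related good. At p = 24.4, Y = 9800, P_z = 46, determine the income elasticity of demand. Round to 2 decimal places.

-6.23

At the given point, Q_d = 68.2 − 0.11(24.4)² − 0.0148(9800) + 3.6(46) = 68.2 − 65.4896 − 145.04 + 165.6 = 23.2704.
∂Q_d/∂Y = −0.0148, so E_I = -0.0148·(9800/23.2704) ≈ -6.23.
E_I < 0: inferior good.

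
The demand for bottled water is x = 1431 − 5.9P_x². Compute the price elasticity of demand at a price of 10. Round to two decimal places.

At P_x = 10, x = 841.
dx/dP_x = −2·5.9·P_x = −118.
Point elasticity E = (dx/dP_x)·(P_x/x) = -118 × 10/841 ≈ -1.40.
|E| > 1, so demand is elastic at this price.

-1.40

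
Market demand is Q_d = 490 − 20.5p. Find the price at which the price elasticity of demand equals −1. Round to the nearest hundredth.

For linear demand Q_d = a − bp, E = −bp/(a − bp). |E| = 1 ⇒ bp = a − bp ⇒ p = a/(2b).
p = 490/(2·20.5) ≈ 11.95.

11.95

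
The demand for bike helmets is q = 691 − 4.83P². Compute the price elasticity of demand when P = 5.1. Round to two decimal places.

-0.44

At P = 5.1, q = 565.3717.
dq/dP = −2·4.83·P = −49.266.
Point elasticity E = (dq/dP)·(P/q) = -49.266 × 5.1/565.3717 ≈ -0.44.
|E| < 1, so demand is inelastic at this price.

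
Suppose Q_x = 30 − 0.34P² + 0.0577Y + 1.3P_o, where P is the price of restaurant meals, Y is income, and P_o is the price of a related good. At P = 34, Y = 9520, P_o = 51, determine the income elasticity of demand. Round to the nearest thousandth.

First evaluate Q_x: 30 − 0.34(34)² + 0.0577(9520) + 1.3(51) = 30 − 393.04 + 549.304 + 66.3 = 252.564.
∂Q_x/∂Y = +0.0577, so E_I = 0.0577·(9520/252.564) ≈ 2.175.
E_I > 1: normal good (luxury).

2.175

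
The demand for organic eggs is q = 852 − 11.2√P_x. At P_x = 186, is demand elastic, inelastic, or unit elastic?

inelastic

At P_x = 186, q = 699.2524.
dq/dP_x = −11.2/(2√P_x) = −11.2/(2·13.6382).
Point elasticity E = (dq/dP_x)·(P_x/q) = -0.4106 × 186/699.2524 ≈ -0.109.
|E| ≈ 0.109 < 1, so demand is inelastic.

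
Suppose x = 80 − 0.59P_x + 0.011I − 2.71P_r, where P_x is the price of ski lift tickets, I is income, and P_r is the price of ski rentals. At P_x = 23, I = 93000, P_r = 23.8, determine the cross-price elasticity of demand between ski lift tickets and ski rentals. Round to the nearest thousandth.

First evaluate x: 80 − 0.59(23) + 0.011(93000) − 2.71(23.8) = 80 − 13.57 + 1023 − 64.498 = 1024.932.
∂x/∂P_r = −2.71, so E_xy = -2.71·(23.8/1024.932) ≈ -0.063.
E_xy < 0: the goods are complements.

-0.063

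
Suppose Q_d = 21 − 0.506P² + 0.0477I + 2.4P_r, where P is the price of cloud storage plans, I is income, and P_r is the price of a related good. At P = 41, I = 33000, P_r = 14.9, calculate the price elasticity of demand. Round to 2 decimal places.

-2.18

At the given point, Q_d = 21 − 0.506(41)² + 0.0477(33000) + 2.4(14.9) = 21 − 850.586 + 1574.1 + 35.76 = 780.274.
∂Q_d/∂P = −2·0.506·P = -41.492, so E_p = -41.492·(41/780.274) ≈ -2.18.
|E_p| > 1: demand is elastic.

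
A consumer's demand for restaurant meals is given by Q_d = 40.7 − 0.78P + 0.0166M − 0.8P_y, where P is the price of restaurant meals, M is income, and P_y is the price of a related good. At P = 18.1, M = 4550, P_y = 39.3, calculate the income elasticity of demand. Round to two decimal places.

At the given point, Q_d = 40.7 − 0.78(18.1) + 0.0166(4550) − 0.8(39.3) = 40.7 − 14.118 + 75.53 − 31.44 = 70.672.
∂Q_d/∂M = +0.0166, so E_I = 0.0166·(4550/70.672) ≈ 1.07.
E_I > 1: normal good (luxury).

1.07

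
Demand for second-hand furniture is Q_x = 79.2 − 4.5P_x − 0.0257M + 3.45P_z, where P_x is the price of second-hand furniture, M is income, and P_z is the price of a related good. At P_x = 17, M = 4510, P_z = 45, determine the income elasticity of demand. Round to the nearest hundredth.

First evaluate Q_x: 79.2 − 4.5(17) − 0.0257(4510) + 3.45(45) = 79.2 − 76.5 − 115.907 + 155.25 = 42.043.
∂Q_x/∂M = −0.0257, so E_I = -0.0257·(4510/42.043) ≈ -2.76.
E_I < 0: inferior good.

-2.76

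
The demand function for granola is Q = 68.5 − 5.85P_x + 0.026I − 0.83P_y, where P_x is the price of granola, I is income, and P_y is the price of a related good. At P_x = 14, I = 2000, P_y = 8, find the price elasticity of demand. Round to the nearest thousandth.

-2.563

Q = 68.5 − 5.85(14) + 0.026(2000) − 0.83(8) = 68.5 − 81.9 + 52 − 6.64 = 31.96.
∂Q/∂P_x = −5.85, so E_p = (−5.85)·(14/31.96) ≈ -2.563.
|E_p| > 1: demand is elastic.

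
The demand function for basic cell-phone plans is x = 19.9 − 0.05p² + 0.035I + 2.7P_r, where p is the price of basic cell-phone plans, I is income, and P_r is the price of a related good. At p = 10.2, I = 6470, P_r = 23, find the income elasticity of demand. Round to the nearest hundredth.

First evaluate x: 19.9 − 0.05(10.2)² + 0.035(6470) + 2.7(23) = 19.9 − 5.202 + 226.45 + 62.1 = 303.248.
∂x/∂I = +0.035, so E_I = 0.035·(6470/303.248) ≈ 0.75.
E_I ∈ (0,1): normal good (necessity).

0.75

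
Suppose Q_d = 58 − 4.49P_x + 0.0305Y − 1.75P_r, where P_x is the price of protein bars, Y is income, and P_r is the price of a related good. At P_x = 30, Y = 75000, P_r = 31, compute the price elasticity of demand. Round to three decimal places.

Evaluating quantity at (P_x, Y, P_r) gives Q_d = 58 − 4.49(30) + 0.0305(75000) − 1.75(31) = 58 − 134.7 + 2287.5 − 54.25 = 2156.55.
∂Q_d/∂P_x = −4.49, so E_p = (−4.49)·(30/2156.55) ≈ -0.062.
|E_p| < 1: demand is inelastic.

-0.062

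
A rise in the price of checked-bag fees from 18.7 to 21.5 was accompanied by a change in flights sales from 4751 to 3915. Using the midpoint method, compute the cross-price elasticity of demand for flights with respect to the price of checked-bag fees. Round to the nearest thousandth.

%ΔQ_x = (3915 − 4751)/[(4751+3915)/2] = -836/4333 ≈ -0.1929.
%ΔP_y = (21.5 − 18.7)/[(18.7+21.5)/2] ≈ 0.1393.
E_xy = -0.1929/0.1393 ≈ -1.385.
E_xy < 0, so flights and checked-bag fees are complements.

-1.385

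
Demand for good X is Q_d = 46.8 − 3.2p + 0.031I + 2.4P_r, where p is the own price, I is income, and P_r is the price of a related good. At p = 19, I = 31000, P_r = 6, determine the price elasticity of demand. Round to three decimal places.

Evaluating quantity at (p, I, P_r) gives Q_d = 46.8 − 3.2(19) + 0.031(31000) + 2.4(6) = 46.8 − 60.8 + 961 + 14.4 = 961.4.
∂Q_d/∂p = −3.2, so E_p = (−3.2)·(19/961.4) ≈ -0.063.
|E_p| < 1: demand is inelastic.

-0.063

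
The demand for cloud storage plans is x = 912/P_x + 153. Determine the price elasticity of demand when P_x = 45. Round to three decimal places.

-0.117

At P_x = 45, x = 173.2667.
dx/dP_x = −912/P_x² = −0.4504.
Point elasticity E = (dx/dP_x)·(P_x/x) = -0.4504 × 45/173.2667 ≈ -0.117.
|E| < 1, so demand is inelastic at this price.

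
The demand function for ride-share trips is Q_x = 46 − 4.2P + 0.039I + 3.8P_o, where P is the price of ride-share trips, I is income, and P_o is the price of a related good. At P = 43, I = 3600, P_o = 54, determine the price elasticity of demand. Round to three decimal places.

-0.856

Substituting, Q_x = 46 − 4.2(43) + 0.039(3600) + 3.8(54) = 46 − 180.6 + 140.4 + 205.2 = 211.
∂Q_x/∂P = −4.2, so E_p = (−4.2)·(43/211) ≈ -0.856.
|E_p| < 1: demand is inelastic.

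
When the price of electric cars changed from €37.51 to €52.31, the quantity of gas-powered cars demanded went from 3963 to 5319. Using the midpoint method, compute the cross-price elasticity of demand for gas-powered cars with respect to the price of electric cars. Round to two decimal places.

0.89

%ΔQ_x = (5319 − 3963)/[(3963+5319)/2] = 1356/4641 ≈ 0.2922.
%ΔP_y = (52.31 − 37.51)/[(37.51+52.31)/2] ≈ 0.3295.
E_xy = 0.2922/0.3295 ≈ 0.89.
E_xy > 0, so gas-powered cars and electric cars are substitutes.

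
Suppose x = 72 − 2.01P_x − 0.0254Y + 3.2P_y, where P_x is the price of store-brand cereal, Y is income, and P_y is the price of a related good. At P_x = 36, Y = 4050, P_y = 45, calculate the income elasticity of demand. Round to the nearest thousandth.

x = 72 − 2.01(36) − 0.0254(4050) + 3.2(45) = 72 − 72.36 − 102.87 + 144 = 40.77.
∂x/∂Y = −0.0254, so E_I = -0.0254·(4050/40.77) ≈ -2.523.
E_I < 0: inferior good.

-2.523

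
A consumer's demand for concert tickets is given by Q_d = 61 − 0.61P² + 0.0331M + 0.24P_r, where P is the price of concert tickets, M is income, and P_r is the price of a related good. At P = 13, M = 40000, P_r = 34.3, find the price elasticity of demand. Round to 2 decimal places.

At the given point, Q_d = 61 − 0.61(13)² + 0.0331(40000) + 0.24(34.3) = 61 − 103.09 + 1324 + 8.232 = 1290.142.
∂Q_d/∂P = −2·0.61·P = -15.86, so E_p = -15.86·(13/1290.142) ≈ -0.16.
|E_p| < 1: demand is inelastic.

-0.16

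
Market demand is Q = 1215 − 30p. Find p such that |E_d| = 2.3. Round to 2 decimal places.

28.23

Set −bp/(a − bp) = −2.3 ⇒ bp = 2.3(a − bp) ⇒ bp(1+2.3) = 2.3·a.
p = 2.3·1215/(30·3.3) ≈ 28.23.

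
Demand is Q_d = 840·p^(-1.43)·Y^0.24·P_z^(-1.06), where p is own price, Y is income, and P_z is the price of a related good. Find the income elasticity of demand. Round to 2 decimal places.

0.24

For a Cobb–Douglas (constant-elasticity) form Q_d = A·Y^α·…, the elasticity with respect to Y equals the exponent α at every point.
Here the exponent on Y is 0.24, so the income elasticity of demand is 0.24.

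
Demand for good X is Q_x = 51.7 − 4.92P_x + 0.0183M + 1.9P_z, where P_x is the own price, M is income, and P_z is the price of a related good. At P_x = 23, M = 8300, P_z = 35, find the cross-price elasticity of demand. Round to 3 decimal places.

Substituting, Q_x = 51.7 − 4.92(23) + 0.0183(8300) + 1.9(35) = 51.7 − 113.16 + 151.89 + 66.5 = 156.93.
∂Q_x/∂P_z = +1.9, so E_xy = 1.9·(35/156.93) ≈ 0.424.
E_xy > 0: the goods are substitutes.

0.424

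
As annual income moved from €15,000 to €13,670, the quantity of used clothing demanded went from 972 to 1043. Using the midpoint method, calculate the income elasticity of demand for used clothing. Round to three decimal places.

-0.760

%ΔQ = (1043 − 972)/[(972+1043)/2] = 71/1007.5 ≈ 0.0705.
%ΔM = (13,670 − 15,000)/[(15,000+13,670)/2] = -1330/14335 ≈ -0.0928.
E_I = %ΔQ/%ΔM ≈ -0.760.
E_I < 0: inferior good.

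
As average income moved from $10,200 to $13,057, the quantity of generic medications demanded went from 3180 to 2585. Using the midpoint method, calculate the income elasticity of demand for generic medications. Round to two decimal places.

%ΔQ = (2585 − 3180)/[(3180+2585)/2] = -595/2882.5 ≈ -0.2064.
%ΔM = (13,057 − 10,200)/[(10,200+13,057)/2] = 2857/11628.5 ≈ 0.2457.
E_I = %ΔQ/%ΔM ≈ -0.84.
E_I < 0: inferior good.

-0.84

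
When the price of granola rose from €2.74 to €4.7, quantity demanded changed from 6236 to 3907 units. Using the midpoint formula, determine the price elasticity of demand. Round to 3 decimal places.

-0.872

%ΔQ = (3907 − 6236)/[(6236 + 3907)/2] = -2329/5071.5 ≈ -0.4592.
%Δp = (4.7 − 2.74)/[(2.74 + 4.7)/2] = 1.96/3.72 ≈ 0.5269.
Arc elasticity E = %ΔQ/%Δp ≈ -0.4592/0.5269 ≈ -0.872.
|E| < 1: demand is inelastic over this range.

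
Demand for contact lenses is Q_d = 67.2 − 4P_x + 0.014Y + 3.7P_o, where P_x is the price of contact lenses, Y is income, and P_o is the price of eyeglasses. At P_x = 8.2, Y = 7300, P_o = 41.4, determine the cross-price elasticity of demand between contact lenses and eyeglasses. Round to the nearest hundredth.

Q_d = 67.2 − 4(8.2) + 0.014(7300) + 3.7(41.4) = 67.2 − 32.8 + 102.2 + 153.18 = 289.78.
∂Q_d/∂P_o = +3.7, so E_xy = 3.7·(41.4/289.78) ≈ 0.53.
E_xy > 0: the goods are substitutes.

0.53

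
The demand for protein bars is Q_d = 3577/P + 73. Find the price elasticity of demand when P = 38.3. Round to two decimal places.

-0.56

At P = 38.3, Q_d = 166.3943.
dQ_d/dP = −3577/P² = −2.4385.
Point elasticity E = (dQ_d/dP)·(P/Q_d) = -2.4385 × 38.3/166.3943 ≈ -0.56.
|E| < 1, so demand is inelastic at this price.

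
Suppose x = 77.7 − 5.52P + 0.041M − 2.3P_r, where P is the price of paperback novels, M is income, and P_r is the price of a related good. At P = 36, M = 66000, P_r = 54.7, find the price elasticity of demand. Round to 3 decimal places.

-0.081

Evaluating quantity at (P, M, P_r) gives x = 77.7 − 5.52(36) + 0.041(66000) − 2.3(54.7) = 77.7 − 198.72 + 2706 − 125.81 = 2459.17.
∂x/∂P = −5.52, so E_p = (−5.52)·(36/2459.17) ≈ -0.081.
|E_p| < 1: demand is inelastic.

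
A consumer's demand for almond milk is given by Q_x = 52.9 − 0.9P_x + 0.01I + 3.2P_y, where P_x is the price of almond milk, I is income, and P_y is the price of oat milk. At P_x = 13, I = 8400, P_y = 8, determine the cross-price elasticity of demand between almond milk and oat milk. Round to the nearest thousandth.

First evaluate Q_x: 52.9 − 0.9(13) + 0.01(8400) + 3.2(8) = 52.9 − 11.7 + 84 + 25.6 = 150.8.
∂Q_x/∂P_y = +3.2, so E_xy = 3.2·(8/150.8) ≈ 0.170.
E_xy > 0: the goods are substitutes.

0.170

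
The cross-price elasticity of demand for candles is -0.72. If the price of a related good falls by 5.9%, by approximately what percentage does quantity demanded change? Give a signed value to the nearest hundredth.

%ΔQ ≈ E × %ΔP_y = (-0.72) × (-5.9%) ≈ 4.25%.

4.25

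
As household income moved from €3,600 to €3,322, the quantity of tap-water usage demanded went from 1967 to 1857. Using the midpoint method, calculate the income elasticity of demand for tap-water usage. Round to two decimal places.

%ΔQ = (1857 − 1967)/[(1967+1857)/2] = -110/1912 ≈ -0.0575.
%ΔM = (3,322 − 3,600)/[(3,600+3,322)/2] = -278/3461 ≈ -0.0803.
E_I = %ΔQ/%ΔM ≈ 0.72.
E_I ∈ (0,1): normal good (necessity).

0.72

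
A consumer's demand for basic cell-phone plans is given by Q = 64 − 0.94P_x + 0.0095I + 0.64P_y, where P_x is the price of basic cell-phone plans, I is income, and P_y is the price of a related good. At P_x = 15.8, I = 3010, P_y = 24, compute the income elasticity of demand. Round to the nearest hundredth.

0.31

At the given point, Q = 64 − 0.94(15.8) + 0.0095(3010) + 0.64(24) = 64 − 14.852 + 28.595 + 15.36 = 93.103.
∂Q/∂I = +0.0095, so E_I = 0.0095·(3010/93.103) ≈ 0.31.
E_I ∈ (0,1): normal good (necessity).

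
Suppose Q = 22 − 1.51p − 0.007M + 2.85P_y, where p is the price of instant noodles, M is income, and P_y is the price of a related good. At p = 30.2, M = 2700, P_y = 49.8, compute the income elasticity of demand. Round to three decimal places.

At the given point, Q = 22 − 1.51(30.2) − 0.007(2700) + 2.85(49.8) = 22 − 45.602 − 18.9 + 141.93 = 99.428.
∂Q/∂M = −0.007, so E_I = -0.007·(2700/99.428) ≈ -0.190.
E_I < 0: inferior good.

-0.190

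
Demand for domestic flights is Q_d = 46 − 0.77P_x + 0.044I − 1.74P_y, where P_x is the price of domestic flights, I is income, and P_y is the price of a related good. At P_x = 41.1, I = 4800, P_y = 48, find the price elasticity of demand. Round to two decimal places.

-0.22

At the given point, Q_d = 46 − 0.77(41.1) + 0.044(4800) − 1.74(48) = 46 − 31.647 + 211.2 − 83.52 = 142.033.
∂Q_d/∂P_x = −0.77, so E_p = (−0.77)·(41.1/142.033) ≈ -0.22.
|E_p| < 1: demand is inelastic.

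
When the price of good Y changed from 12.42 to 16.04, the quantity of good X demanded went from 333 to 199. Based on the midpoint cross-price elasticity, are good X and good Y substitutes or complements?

%ΔQ_x = (199 − 333)/[(333+199)/2] = -134/266 ≈ -0.5038.
%ΔP_y = (16.04 − 12.42)/[(12.42+16.04)/2] ≈ 0.2544.
E_xy = -0.5038/0.2544 ≈ -1.980.
E_xy < 0, so the goods are complements.

complements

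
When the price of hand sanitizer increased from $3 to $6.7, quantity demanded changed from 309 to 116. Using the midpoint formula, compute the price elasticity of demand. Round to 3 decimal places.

%ΔQ = (116 − 309)/[(309 + 116)/2] = -193/212.5 ≈ -0.9082.
%Δp = (6.7 − 3)/[(3 + 6.7)/2] = 3.7/4.85 ≈ 0.7629.
Arc elasticity E = %ΔQ/%Δp ≈ -0.9082/0.7629 ≈ -1.191.
|E| > 1: demand is elastic over this range.

-1.191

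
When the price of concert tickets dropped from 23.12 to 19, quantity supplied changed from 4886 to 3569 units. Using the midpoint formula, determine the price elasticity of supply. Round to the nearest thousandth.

1.592

%ΔQ = (3569 − 4886)/[(4886 + 3569)/2] = -1317/4227.5 ≈ -0.3115.
%Δp = (19 − 23.12)/[(23.12 + 19)/2] = -4.12/21.06 ≈ -0.1956.
Arc elasticity E = %ΔQ/%Δp ≈ -0.3115/-0.1956 ≈ 1.592.
|E| > 1: supply is elastic over this range.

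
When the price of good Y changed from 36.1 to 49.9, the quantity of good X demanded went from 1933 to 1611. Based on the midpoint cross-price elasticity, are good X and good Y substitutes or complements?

%ΔQ_x = (1611 − 1933)/[(1933+1611)/2] = -322/1772 ≈ -0.1817.
%ΔP_y = (49.9 − 36.1)/[(36.1+49.9)/2] ≈ 0.3209.
E_xy = -0.1817/0.3209 ≈ -0.566.
E_xy < 0, so the goods are complements.

complements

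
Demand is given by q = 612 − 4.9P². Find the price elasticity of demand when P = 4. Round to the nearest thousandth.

-0.294

At P = 4, q = 533.6.
dq/dP = −2·4.9·P = −39.2.
Point elasticity E = (dq/dP)·(P/q) = -39.2 × 4/533.6 ≈ -0.294.
|E| < 1, so demand is inelastic at this price.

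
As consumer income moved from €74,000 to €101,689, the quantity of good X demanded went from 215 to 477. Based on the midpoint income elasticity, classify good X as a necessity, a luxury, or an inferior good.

%ΔQ = (477 − 215)/[(215+477)/2] = 262/346 ≈ 0.7572.
%ΔI = (101,689 − 74,000)/[(74,000+101,689)/2] = 27689/87844.5 ≈ 0.3152.
E_I = %ΔQ/%ΔI ≈ 2.402.
E_I > 1: normal good (luxury).

luxury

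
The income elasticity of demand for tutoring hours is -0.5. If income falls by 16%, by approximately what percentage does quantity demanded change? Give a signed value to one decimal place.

8.0

%ΔQ ≈ E × %ΔI = (-0.5) × (-16%) = 8.0%.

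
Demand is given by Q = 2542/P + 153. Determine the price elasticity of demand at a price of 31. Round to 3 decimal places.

-0.349

At P = 31, Q = 235.
dQ/dP = −2542/P² = −2.6452.
Point elasticity E = (dQ/dP)·(P/Q) = -2.6452 × 31/235 ≈ -0.349.
|E| < 1, so demand is inelastic at this price.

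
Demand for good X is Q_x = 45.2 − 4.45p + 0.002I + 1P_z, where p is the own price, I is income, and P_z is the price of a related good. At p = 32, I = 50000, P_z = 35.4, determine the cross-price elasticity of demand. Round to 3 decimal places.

0.927

Q_x = 45.2 − 4.45(32) + 0.002(50000) + 1(35.4) = 45.2 − 142.4 + 100 + 35.4 = 38.2.
∂Q_x/∂P_z = +1, so E_xy = 1·(35.4/38.2) ≈ 0.927.
E_xy > 0: the goods are substitutes.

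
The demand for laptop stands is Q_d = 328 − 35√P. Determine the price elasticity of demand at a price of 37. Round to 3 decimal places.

-0.925

At P = 37, Q_d = 115.1033.
dQ_d/dP = −35/(2√P) = −35/(2·6.0828).
Point elasticity E = (dQ_d/dP)·(P/Q_d) = -2.877 × 37/115.1033 ≈ -0.925.
|E| < 1, so demand is inelastic at this price.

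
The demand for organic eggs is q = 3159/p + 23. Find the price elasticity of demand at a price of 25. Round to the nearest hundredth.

-0.85

At p = 25, q = 149.36.
dq/dp = −3159/p² = −5.0544.
Point elasticity E = (dq/dp)·(p/q) = -5.0544 × 25/149.36 ≈ -0.85.
|E| < 1, so demand is inelastic at this price.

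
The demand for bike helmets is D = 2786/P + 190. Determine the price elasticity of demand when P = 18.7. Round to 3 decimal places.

At P = 18.7, D = 338.984.
dD/dP = −2786/P² = −7.9671.
Point elasticity E = (dD/dP)·(P/D) = -7.9671 × 18.7/338.984 ≈ -0.440.
|E| < 1, so demand is inelastic at this price.

-0.440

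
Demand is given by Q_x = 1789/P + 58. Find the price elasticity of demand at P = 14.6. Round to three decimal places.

At P = 14.6, Q_x = 180.5342.
dQ_x/dP = −1789/P² = −8.3928.
Point elasticity E = (dQ_x/dP)·(P/Q_x) = -8.3928 × 14.6/180.5342 ≈ -0.679.
|E| < 1, so demand is inelastic at this price.

-0.679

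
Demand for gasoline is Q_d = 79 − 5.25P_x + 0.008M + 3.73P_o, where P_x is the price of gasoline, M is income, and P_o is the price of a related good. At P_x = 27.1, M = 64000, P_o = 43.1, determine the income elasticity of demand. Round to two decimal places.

0.84

Substituting, Q_d = 79 − 5.25(27.1) + 0.008(64000) + 3.73(43.1) = 79 − 142.275 + 512 + 160.763 = 609.488.
∂Q_d/∂M = +0.008, so E_I = 0.008·(64000/609.488) ≈ 0.84.
E_I ∈ (0,1): normal good (necessity).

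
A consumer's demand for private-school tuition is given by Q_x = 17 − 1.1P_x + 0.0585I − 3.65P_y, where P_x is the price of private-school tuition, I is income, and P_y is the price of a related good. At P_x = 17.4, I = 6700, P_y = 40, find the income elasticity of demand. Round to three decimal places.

1.608

At the given point, Q_x = 17 − 1.1(17.4) + 0.0585(6700) − 3.65(40) = 17 − 19.14 + 391.95 − 146 = 243.81.
∂Q_x/∂I = +0.0585, so E_I = 0.0585·(6700/243.81) ≈ 1.608.
E_I > 1: normal good (luxury).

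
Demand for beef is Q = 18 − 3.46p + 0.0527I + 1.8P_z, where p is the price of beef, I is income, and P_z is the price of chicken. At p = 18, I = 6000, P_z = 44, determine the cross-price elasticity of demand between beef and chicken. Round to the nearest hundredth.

0.23

At the given point, Q = 18 − 3.46(18) + 0.0527(6000) + 1.8(44) = 18 − 62.28 + 316.2 + 79.2 = 351.12.
∂Q/∂P_z = +1.8, so E_xy = 1.8·(44/351.12) ≈ 0.23.
E_xy > 0: the goods are substitutes.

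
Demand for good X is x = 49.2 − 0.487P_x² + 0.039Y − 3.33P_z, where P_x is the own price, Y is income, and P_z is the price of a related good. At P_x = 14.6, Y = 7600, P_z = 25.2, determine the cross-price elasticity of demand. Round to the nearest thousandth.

-0.532

x = 49.2 − 0.487(14.6)² + 0.039(7600) − 3.33(25.2) = 49.2 − 103.8089 + 296.4 − 83.916 = 157.8751.
∂x/∂P_z = −3.33, so E_xy = -3.33·(25.2/157.8751) ≈ -0.532.
E_xy < 0: the goods are complements.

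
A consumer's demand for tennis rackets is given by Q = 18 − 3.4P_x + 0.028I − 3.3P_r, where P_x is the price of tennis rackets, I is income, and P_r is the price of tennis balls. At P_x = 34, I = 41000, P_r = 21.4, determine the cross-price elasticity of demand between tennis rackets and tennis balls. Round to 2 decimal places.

-0.07

First evaluate Q: 18 − 3.4(34) + 0.028(41000) − 3.3(21.4) = 18 − 115.6 + 1148 − 70.62 = 979.78.
∂Q/∂P_r = −3.3, so E_xy = -3.3·(21.4/979.78) ≈ -0.07.
E_xy < 0: the goods are complements.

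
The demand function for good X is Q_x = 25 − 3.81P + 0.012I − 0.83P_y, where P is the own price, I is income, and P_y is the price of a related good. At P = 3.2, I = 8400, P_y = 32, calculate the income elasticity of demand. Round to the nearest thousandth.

Q_x = 25 − 3.81(3.2) + 0.012(8400) − 0.83(32) = 25 − 12.192 + 100.8 − 26.56 = 87.048.
∂Q_x/∂I = +0.012, so E_I = 0.012·(8400/87.048) ≈ 1.158.
E_I > 1: normal good (luxury).

1.158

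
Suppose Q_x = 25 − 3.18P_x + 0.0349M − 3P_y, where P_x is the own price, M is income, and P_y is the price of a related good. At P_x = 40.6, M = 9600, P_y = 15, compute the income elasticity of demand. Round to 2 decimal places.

Evaluating quantity at (P_x, M, P_y) gives Q_x = 25 − 3.18(40.6) + 0.0349(9600) − 3(15) = 25 − 129.108 + 335.04 − 45 = 185.932.
∂Q_x/∂M = +0.0349, so E_I = 0.0349·(9600/185.932) ≈ 1.80.
E_I > 1: normal good (luxury).

1.80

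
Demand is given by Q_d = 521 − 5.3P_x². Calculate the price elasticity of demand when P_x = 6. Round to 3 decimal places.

At P_x = 6, Q_d = 330.2.
dQ_d/dP_x = −2·5.3·P_x = −63.6.
Point elasticity E = (dQ_d/dP_x)·(P_x/Q_d) = -63.6 × 6/330.2 ≈ -1.156.
|E| > 1, so demand is elastic at this price.

-1.156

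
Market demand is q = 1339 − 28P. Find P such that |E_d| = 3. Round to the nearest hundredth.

35.87

Set −bP/(a − bP) = −3 ⇒ bP = 3(a − bP) ⇒ bP(1+3) = 3·a.
P = 3·1339/(28·4) ≈ 35.87.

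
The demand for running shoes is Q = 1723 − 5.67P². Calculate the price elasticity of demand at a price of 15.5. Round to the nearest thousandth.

At P = 15.5, Q = 360.7825.
dQ/dP = −2·5.67·P = −175.77.
Point elasticity E = (dQ/dP)·(P/Q) = -175.77 × 15.5/360.7825 ≈ -7.551.
|E| > 1, so demand is elastic at this price.

-7.551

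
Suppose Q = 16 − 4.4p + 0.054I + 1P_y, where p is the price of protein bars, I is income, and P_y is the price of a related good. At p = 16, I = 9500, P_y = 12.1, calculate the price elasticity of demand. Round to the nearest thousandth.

-0.150

Evaluating quantity at (p, I, P_y) gives Q = 16 − 4.4(16) + 0.054(9500) + 1(12.1) = 16 − 70.4 + 513 + 12.1 = 470.7.
∂Q/∂p = −4.4, so E_p = (−4.4)·(16/470.7) ≈ -0.150.
|E_p| < 1: demand is inelastic.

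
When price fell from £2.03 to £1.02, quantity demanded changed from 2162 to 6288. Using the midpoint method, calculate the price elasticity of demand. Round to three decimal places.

-1.475

%ΔQ = (6288 − 2162)/[(2162 + 6288)/2] = 4126/4225 ≈ 0.9766.
%ΔP = (1.02 − 2.03)/[(2.03 + 1.02)/2] = -1.01/1.525 ≈ -0.6623.
Arc elasticity E = %ΔQ/%ΔP ≈ 0.9766/-0.6623 ≈ -1.475.
|E| > 1: demand is elastic over this range.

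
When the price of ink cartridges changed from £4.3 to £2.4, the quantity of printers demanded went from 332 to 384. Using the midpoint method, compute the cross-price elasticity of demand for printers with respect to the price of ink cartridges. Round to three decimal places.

-0.256

%ΔQ_x = (384 − 332)/[(332+384)/2] = 52/358 ≈ 0.1453.
%ΔP_y = (2.4 − 4.3)/[(4.3+2.4)/2] ≈ -0.5672.
E_xy = 0.1453/-0.5672 ≈ -0.256.
E_xy < 0, so printers and ink cartridges are complements.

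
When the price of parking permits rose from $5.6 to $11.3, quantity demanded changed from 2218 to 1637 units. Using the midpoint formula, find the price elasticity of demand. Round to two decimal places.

-0.45

%Δq = (1637 − 2218)/[(2218 + 1637)/2] = -581/1927.5 ≈ -0.3014.
%Δp = (11.3 − 5.6)/[(5.6 + 11.3)/2] = 5.7/8.45 ≈ 0.6746.
Arc elasticity E = %Δq/%Δp ≈ -0.3014/0.6746 ≈ -0.45.
|E| < 1: demand is inelastic over this range.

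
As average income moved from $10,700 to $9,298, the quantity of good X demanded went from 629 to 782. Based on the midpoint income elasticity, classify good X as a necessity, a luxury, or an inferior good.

%ΔQ = (782 − 629)/[(629+782)/2] = 153/705.5 ≈ 0.2169.
%ΔI = (9,298 − 10,700)/[(10,700+9,298)/2] = -1402/9999 ≈ -0.1402.
E_I = %ΔQ/%ΔI ≈ -1.547.
E_I < 0: inferior good.

inferior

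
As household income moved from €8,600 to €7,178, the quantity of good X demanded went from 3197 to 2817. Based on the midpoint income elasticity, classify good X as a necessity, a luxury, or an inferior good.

necessity

%ΔQ = (2817 − 3197)/[(3197+2817)/2] = -380/3007 ≈ -0.1264.
%ΔY = (7,178 − 8,600)/[(8,600+7,178)/2] = -1422/7889 ≈ -0.1803.
E_I = %ΔQ/%ΔY ≈ 0.701.
E_I ∈ (0,1): normal good (necessity).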